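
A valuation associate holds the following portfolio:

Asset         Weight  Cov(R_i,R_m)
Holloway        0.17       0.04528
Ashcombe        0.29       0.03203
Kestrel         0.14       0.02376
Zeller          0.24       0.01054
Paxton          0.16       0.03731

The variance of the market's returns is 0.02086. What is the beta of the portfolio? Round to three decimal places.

β_Holloway = 0.04528 / 0.02086 = 2.1707
β_Ashcombe = 0.03203 / 0.02086 = 1.5355
β_Kestrel = 0.02376 / 0.02086 = 1.1390
β_Zeller = 0.01054 / 0.02086 = 0.5053
β_Paxton = 0.03731 / 0.02086 = 1.7886
β_P = Σ w_i β_i = 0.17×2.1707 + 0.29×1.5355 + 0.14×1.1390 + 0.24×0.5053 + 0.16×1.7886 = 1.3812

1.381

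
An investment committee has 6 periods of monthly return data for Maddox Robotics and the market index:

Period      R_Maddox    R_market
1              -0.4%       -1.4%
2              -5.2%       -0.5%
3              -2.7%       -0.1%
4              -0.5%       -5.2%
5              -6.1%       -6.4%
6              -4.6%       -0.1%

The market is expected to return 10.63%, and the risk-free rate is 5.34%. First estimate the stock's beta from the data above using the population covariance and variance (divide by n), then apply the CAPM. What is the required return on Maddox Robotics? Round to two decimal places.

5.48%

Mean R_i = (-0.4 − 5.2 − 2.7 − 0.5 − 6.1 − 4.6) / 6 = -3.2500%
Mean R_m = (-1.4 − 0.5 − 0.1 − 5.2 − 6.4 − 0.1) / 6 = -2.2833%
Σ(R_i − R̄_i)(R_m − R̄_m) = 1.0050  ⇒  Cov = 1.0050 / 6 = 0.1675
Σ(R_m − R̄_m)² = 38.9483  ⇒  Var(R_m) = 38.9483 / 6 = 6.4914
β = Cov / Var(R_m) = 0.1675 / 6.4914 = 0.0258
MRP = 10.63% − 5.34% = 5.29%
E(R) = R_f + β × MRP = 5.34% + 0.0258 × 5.29% = 5.48%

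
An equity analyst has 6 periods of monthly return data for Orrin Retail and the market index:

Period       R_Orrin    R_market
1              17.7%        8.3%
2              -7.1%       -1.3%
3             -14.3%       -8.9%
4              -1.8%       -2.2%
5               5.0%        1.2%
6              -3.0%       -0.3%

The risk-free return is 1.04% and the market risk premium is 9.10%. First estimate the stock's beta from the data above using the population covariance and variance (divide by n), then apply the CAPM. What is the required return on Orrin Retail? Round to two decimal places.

18.27%

Mean R_i = (17.7 − 7.1 − 14.3 − 1.8 + 5.0 − 3.0) / 6 = -0.5833%
Mean R_m = (8.3 − 1.3 − 8.9 − 2.2 + 1.2 − 0.3) / 6 = -0.5333%
Σ(R_i − R̄_i)(R_m − R̄_m) = 292.4033  ⇒  Cov = 292.4033 / 6 = 48.7339
Σ(R_m − R̄_m)² = 154.4533  ⇒  Var(R_m) = 154.4533 / 6 = 25.7422
β = Cov / Var(R_m) = 48.7339 / 25.7422 = 1.8932
E(R) = R_f + β × MRP = 1.04% + 1.8932 × 9.10% = 18.27%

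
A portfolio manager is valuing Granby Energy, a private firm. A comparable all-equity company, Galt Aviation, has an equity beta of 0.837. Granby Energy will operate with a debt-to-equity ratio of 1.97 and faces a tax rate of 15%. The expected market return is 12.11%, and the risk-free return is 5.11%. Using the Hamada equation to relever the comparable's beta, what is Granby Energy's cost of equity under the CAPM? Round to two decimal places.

20.78%

β_L = β_U × [1 + (1 − t)(D/E)] = 0.837 × [1 + (1 − 0.15) × 1.97]
    = 0.837 × [1 + 0.85 × 1.97] = 0.837 × 2.6745 = 2.2386
MRP = 12.11% − 5.11% = 7.00%
E(R) = R_f + β_L × MRP = 5.11% + 2.2386 × 7.00% = 20.78%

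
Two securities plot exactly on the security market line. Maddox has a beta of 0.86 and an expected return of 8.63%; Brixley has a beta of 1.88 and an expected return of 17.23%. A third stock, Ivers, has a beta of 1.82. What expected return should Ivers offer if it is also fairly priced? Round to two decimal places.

MRP (SML slope) = (17.23% − 8.63%) / (1.88 − 0.86) = 8.60% / 1.02 = 8.4314%
R_f (intercept) = 8.63% − 0.86 × 8.4314% = 1.3790%
E(R_Ivers) = R_f + β × MRP = 1.3790% + 1.82 × 8.4314% = 16.72%

16.72%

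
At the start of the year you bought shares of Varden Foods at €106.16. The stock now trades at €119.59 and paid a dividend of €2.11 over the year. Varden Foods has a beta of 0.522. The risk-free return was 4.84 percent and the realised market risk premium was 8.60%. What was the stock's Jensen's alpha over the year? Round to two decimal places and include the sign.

Realised HPR = (P1 + D1 − P0) / P0 = (119.59 + 2.11 − 106.16) / 106.16 = 15.54 / 106.16 = 14.6383%
CAPM required = R_f + β·MRP = 4.84% + 0.522 × 8.60% = 9.32920%
α = realised − required = 14.6383% − 9.32920% = +5.31%

+5.31%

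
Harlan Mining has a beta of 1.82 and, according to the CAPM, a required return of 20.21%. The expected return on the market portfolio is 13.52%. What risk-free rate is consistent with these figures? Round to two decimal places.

5.36%

E(R) = R_f + β(E(R_m) − R_f) = R_f(1 − β) + β·E(R_m)
20.21% = R_f × (1 − 1.82) + 1.82 × 13.52%
20.21% = R_f × -0.82 + 24.6064%
R_f = (20.21% − 24.6064%) / -0.82 = 5.36%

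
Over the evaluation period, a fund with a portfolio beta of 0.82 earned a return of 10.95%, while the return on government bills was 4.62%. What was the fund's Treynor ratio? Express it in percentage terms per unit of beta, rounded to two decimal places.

Treynor = (R_P − R_f) / β_P = (10.95% − 4.62%) / 0.8200 = 6.33% / 0.8200 = 7.72%

7.72%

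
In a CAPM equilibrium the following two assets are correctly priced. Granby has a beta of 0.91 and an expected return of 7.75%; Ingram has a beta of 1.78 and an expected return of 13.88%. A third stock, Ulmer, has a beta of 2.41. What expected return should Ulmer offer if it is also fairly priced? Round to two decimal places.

18.32%

MRP (SML slope) = (13.88% − 7.75%) / (1.78 − 0.91) = 6.13% / 0.87 = 7.0460%
R_f (intercept) = 7.75% − 0.91 × 7.0460% = 1.3381%
E(R_Ulmer) = R_f + β × MRP = 1.3381% + 2.41 × 7.0460% = 18.32%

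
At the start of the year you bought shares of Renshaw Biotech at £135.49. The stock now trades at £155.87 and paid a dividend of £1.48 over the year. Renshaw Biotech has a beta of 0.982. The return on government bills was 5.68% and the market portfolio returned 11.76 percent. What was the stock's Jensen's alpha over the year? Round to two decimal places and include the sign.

Realised HPR = (P1 + D1 − P0) / P0 = (155.87 + 1.48 − 135.49) / 135.49 = 21.86 / 135.49 = 16.1340%
MRP = 11.76% − 5.68% = 6.08%
CAPM required = R_f + β·MRP = 5.68% + 0.982 × 6.08% = 11.65056%
α = realised − required = 16.1340% − 11.65056% = +4.48%

+4.48%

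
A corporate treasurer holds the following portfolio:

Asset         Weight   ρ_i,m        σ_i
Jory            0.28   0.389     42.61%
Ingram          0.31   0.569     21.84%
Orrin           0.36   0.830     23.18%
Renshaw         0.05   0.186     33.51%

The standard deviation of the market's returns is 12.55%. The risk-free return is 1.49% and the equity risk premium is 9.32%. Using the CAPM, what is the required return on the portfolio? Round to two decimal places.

β_Jory = 0.389 × 42.61% / 12.55% = 1.3207
β_Ingram = 0.569 × 21.84% / 12.55% = 0.9902
β_Orrin = 0.830 × 23.18% / 12.55% = 1.5330
β_Renshaw = 0.186 × 33.51% / 12.55% = 0.4966
β_P = Σ w_i β_i = 0.28×1.3207 + 0.31×0.9902 + 0.36×1.5330 + 0.05×0.4966 = 1.2535
E(R_P) = R_f + β_P × MRP = 1.49% + 1.2535 × 9.32% = 13.17%

13.17%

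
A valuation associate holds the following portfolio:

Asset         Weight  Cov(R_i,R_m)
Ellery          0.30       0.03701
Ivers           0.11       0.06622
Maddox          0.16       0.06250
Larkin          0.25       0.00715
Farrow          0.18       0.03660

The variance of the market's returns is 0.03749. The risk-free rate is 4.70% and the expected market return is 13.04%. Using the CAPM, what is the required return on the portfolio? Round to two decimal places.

12.88%

β_Ellery = 0.03701 / 0.03749 = 0.9872
β_Ivers = 0.06622 / 0.03749 = 1.7663
β_Maddox = 0.06250 / 0.03749 = 1.6671
β_Larkin = 0.00715 / 0.03749 = 0.1907
β_Farrow = 0.03660 / 0.03749 = 0.9763
β_P = Σ w_i β_i = 0.30×0.9872 + 0.11×1.7663 + 0.16×1.6671 + 0.25×0.1907 + 0.18×0.9763 = 0.9806
MRP = 13.04% − 4.70% = 8.34%
E(R_P) = R_f + β_P × MRP = 4.70% + 0.9806 × 8.34% = 12.88%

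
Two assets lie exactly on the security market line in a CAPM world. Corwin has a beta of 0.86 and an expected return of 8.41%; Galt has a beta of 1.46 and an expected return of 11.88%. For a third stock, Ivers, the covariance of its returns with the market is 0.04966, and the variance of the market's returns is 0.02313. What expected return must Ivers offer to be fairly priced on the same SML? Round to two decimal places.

15.85%

MRP = (11.88% − 8.41%) / (1.46 − 0.86) = 5.7833%
R_f = 8.41% − 0.86 × 5.7833% = 3.4364%
β_Ivers = Cov / Var(R_m) = 0.04966 / 0.02313 = 2.1470
E(R_Ivers) = R_f + β × MRP = 3.4364% + 2.1470 × 5.7833% = 15.85%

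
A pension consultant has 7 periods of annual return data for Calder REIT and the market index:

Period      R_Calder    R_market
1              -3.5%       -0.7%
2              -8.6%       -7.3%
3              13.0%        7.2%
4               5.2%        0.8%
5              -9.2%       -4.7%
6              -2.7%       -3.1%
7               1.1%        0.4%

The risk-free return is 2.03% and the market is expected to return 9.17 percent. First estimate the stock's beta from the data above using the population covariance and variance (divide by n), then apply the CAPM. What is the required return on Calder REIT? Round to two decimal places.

13.54%

Mean R_i = (-3.5 − 8.6 + 13.0 + 5.2 − 9.2 − 2.7 + 1.1) / 7 = -0.6714%
Mean R_m = (-0.7 − 7.3 + 7.2 + 0.8 − 4.7 − 3.1 + 0.4) / 7 = -1.0571%
Σ(R_i − R̄_i)(R_m − R̄_m) = 210.0714  ⇒  Cov = 210.0714 / 7 = 30.0102
Σ(R_m − R̄_m)² = 130.2971  ⇒  Var(R_m) = 130.2971 / 7 = 18.6139
β = Cov / Var(R_m) = 30.0102 / 18.6139 = 1.6122
MRP = 9.17% − 2.03% = 7.14%
E(R) = R_f + β × MRP = 2.03% + 1.6122 × 7.14% = 13.54%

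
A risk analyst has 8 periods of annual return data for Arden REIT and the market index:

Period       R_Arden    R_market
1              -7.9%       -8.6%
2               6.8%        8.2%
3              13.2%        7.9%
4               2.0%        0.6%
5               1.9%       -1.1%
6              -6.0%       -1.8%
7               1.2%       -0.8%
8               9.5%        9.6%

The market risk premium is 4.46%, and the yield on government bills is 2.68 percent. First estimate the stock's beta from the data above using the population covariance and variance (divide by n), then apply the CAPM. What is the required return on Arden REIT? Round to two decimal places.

7.38%

Mean R_i = (-7.9 + 6.8 + 13.2 + 2.0 + 1.9 − 6.0 + 1.2 + 9.5) / 8 = 2.5875%
Mean R_m = (-8.6 + 8.2 + 7.9 + 0.6 − 1.1 − 1.8 − 0.8 + 9.6) / 8 = 1.7500%
Σ(R_i − R̄_i)(R_m − R̄_m) = 291.9050  ⇒  Cov = 291.9050 / 8 = 36.4881
Σ(R_m − R̄_m)² = 276.7200  ⇒  Var(R_m) = 276.7200 / 8 = 34.5900
β = Cov / Var(R_m) = 36.4881 / 34.5900 = 1.0549
E(R) = R_f + β × MRP = 2.68% + 1.0549 × 4.46% = 7.38%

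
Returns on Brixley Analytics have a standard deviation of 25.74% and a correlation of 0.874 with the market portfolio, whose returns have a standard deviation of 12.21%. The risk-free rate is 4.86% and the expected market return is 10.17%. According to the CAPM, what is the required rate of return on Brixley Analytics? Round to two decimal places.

14.64%

β = ρ × σ_i / σ_m = 0.874 × 25.74% / 12.21% = 1.8425
MRP = 10.17% − 4.86% = 5.31%
E(R) = 4.86% + 1.8425 × 5.31% = 14.64%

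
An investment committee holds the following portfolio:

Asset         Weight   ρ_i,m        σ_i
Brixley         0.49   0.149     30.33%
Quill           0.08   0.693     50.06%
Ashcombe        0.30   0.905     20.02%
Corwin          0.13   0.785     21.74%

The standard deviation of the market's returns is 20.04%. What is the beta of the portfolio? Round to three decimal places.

0.631

β_Brixley = 0.149 × 30.33% / 20.04% = 0.2255
β_Quill = 0.693 × 50.06% / 20.04% = 1.7311
β_Ashcombe = 0.905 × 20.02% / 20.04% = 0.9041
β_Corwin = 0.785 × 21.74% / 20.04% = 0.8516
β_P = Σ w_i β_i = 0.49×0.2255 + 0.08×1.7311 + 0.30×0.9041 + 0.13×0.8516 = 0.6309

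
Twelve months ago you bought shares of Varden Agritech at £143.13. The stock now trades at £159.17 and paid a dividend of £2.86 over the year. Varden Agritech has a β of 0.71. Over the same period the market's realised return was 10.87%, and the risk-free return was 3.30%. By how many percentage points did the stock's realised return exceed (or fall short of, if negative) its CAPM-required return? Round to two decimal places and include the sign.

Realised HPR = (P1 + D1 − P0) / P0 = (159.17 + 2.86 − 143.13) / 143.13 = 18.90 / 143.13 = 13.2048%
MRP = 10.87% − 3.30% = 7.57%
CAPM required = R_f + β·MRP = 3.30% + 0.71 × 7.57% = 8.6747%
α = realised − required = 13.2048% − 8.6747% = +4.53%

+4.53%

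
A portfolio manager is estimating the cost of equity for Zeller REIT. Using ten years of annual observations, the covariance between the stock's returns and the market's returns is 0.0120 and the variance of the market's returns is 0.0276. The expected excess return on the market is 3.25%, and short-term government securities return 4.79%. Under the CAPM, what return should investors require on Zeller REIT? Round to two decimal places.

6.20%

β = Cov(R_i, R_m) / Var(R_m) = 0.0120 / 0.0276 = 0.4348
E(R) = R_f + β × MRP = 4.79% + 0.4348 × 3.25% = 6.20%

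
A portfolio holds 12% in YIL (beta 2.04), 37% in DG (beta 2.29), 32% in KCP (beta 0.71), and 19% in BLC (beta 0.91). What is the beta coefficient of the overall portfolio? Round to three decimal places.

1.492

β_P = Σ w_i β_i = 0.12×2.04 + 0.37×2.29 + 0.32×0.71 + 0.19×0.91 = 1.4922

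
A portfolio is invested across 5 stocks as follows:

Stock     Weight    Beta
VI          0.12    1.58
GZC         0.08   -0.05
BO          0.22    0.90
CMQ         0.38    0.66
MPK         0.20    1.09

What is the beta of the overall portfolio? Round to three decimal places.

β_P = Σ w_i β_i = 0.12×1.58 + 0.08×-0.05 + 0.22×0.90 + 0.38×0.66 + 0.20×1.09 = 0.8524

0.852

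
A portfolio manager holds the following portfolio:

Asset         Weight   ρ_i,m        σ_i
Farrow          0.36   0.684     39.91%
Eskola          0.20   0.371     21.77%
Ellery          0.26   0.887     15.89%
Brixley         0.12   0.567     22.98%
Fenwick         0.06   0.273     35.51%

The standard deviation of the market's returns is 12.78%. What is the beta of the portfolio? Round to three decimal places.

β_Farrow = 0.684 × 39.91% / 12.78% = 2.1360
β_Eskola = 0.371 × 21.77% / 12.78% = 0.6320
β_Ellery = 0.887 × 15.89% / 12.78% = 1.1029
β_Brixley = 0.567 × 22.98% / 12.78% = 1.0195
β_Fenwick = 0.273 × 35.51% / 12.78% = 0.7585
β_P = Σ w_i β_i = 0.36×2.1360 + 0.20×0.6320 + 0.26×1.1029 + 0.12×1.0195 + 0.06×0.7585 = 1.3500

1.350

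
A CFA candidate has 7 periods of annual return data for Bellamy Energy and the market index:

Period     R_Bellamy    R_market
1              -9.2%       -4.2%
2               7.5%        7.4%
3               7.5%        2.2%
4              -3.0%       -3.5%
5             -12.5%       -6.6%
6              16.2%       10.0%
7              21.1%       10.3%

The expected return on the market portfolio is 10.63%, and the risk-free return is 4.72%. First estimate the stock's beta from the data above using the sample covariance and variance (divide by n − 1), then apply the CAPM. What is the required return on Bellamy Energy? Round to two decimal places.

14.85%

Mean R_i = (-9.2 + 7.5 + 7.5 − 3.0 − 12.5 + 16.2 + 21.1) / 7 = 3.9429%
Mean R_m = (-4.2 + 7.4 + 2.2 − 3.5 − 6.6 + 10.0 + 10.3) / 7 = 2.2286%
Σ(R_i − R̄_i)(R_m − R̄_m) = 521.4614  ⇒  Cov = 521.4614 / 6 = 86.9102
Σ(R_m − R̄_m)² = 304.3743  ⇒  Var(R_m) = 304.3743 / 6 = 50.7291
β = Cov / Var(R_m) = 86.9102 / 50.7291 = 1.7132
MRP = 10.63% − 4.72% = 5.91%
E(R) = R_f + β × MRP = 4.72% + 1.7132 × 5.91% = 14.85%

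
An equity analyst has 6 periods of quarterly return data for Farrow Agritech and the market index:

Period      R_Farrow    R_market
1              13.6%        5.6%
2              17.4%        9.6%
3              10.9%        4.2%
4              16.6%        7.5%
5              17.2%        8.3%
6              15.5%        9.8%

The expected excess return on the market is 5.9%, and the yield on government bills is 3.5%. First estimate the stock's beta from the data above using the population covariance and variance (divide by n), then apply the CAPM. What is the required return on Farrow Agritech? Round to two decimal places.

9.23%

Mean R_i = (13.6 + 17.4 + 10.9 + 16.6 + 17.2 + 15.5) / 6 = 15.2000%
Mean R_m = (5.6 + 9.6 + 4.2 + 7.5 + 8.3 + 9.8) / 6 = 7.5000%
Σ(R_i − R̄_i)(R_m − R̄_m) = 24.1400  ⇒  Cov = 24.1400 / 6 = 4.0233
Σ(R_m − R̄_m)² = 24.8400  ⇒  Var(R_m) = 24.8400 / 6 = 4.1400
β = Cov / Var(R_m) = 4.0233 / 4.1400 = 0.9718
E(R) = R_f + β × MRP = 3.5% + 0.9718 × 5.9% = 9.23%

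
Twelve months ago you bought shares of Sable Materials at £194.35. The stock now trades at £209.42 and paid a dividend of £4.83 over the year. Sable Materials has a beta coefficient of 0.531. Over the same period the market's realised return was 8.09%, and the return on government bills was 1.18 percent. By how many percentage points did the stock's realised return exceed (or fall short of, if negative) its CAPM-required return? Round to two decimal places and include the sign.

Realised HPR = (P1 + D1 − P0) / P0 = (209.42 + 4.83 − 194.35) / 194.35 = 19.90 / 194.35 = 10.2393%
MRP = 8.09% − 1.18% = 6.91%
CAPM required = R_f + β·MRP = 1.18% + 0.531 × 6.91% = 4.84921%
α = realised − required = 10.2393% − 4.84921% = +5.39%

+5.39%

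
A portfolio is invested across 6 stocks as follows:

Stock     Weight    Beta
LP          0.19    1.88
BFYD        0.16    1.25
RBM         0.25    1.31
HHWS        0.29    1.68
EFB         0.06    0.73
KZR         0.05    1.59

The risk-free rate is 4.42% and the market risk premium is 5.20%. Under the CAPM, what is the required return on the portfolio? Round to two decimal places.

12.20%

β_P = Σ w_i β_i = 0.19×1.88 + 0.16×1.25 + 0.25×1.31 + 0.29×1.68 + 0.06×0.73 + 0.05×1.59 = 1.4952
E(R_P) = R_f + β_P × MRP = 4.42% + 1.4952 × 5.20% = 12.20%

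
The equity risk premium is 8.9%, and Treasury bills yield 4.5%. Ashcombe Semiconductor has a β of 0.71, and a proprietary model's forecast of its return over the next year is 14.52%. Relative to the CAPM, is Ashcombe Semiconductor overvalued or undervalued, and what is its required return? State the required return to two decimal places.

Undervalued; required return 10.82%

Required return = R_f + β·MRP = 4.5% + 0.71 × 8.9% = 10.82%
Forecast 14.52% > required 10.82% → the stock plots above the SML → undervalued.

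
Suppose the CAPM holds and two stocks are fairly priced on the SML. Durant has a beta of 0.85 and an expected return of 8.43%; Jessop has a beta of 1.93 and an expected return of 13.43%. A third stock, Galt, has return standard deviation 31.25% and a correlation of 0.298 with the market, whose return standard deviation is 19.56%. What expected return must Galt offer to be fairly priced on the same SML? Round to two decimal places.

MRP = (13.43% − 8.43%) / (1.93 − 0.85) = 4.6296%
R_f = 8.43% − 0.85 × 4.6296% = 4.4948%
β_Galt = ρ·σ_i/σ_m = 0.298 × 31.25 / 19.56 = 0.4761
E(R_Galt) = R_f + β × MRP = 4.4948% + 0.4761 × 4.6296% = 6.70%

6.70%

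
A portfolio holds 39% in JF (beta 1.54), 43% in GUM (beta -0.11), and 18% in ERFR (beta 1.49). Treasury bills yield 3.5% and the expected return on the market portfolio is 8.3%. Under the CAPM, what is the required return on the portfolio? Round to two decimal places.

β_P = Σ w_i β_i = 0.39×1.54 + 0.43×-0.11 + 0.18×1.49 = 0.8215
MRP = 8.3% − 3.5% = 4.80%
E(R_P) = R_f + β_P × MRP = 3.5% + 0.8215 × 4.8% = 7.44%

7.44%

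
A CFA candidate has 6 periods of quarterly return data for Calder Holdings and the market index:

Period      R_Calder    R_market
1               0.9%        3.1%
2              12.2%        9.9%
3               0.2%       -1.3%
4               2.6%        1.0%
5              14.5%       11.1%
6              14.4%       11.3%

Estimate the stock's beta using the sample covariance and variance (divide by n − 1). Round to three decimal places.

Mean R_i = (0.9 + 12.2 + 0.2 + 2.6 + 14.5 + 14.4) / 6 = 7.4667%
Mean R_m = (3.1 + 9.9 − 1.3 + 1.0 + 11.1 + 11.3) / 6 = 5.8500%
Σ(R_i − R̄_i)(R_m − R̄_m) = 187.5000  ⇒  Cov = 187.5000 / 5 = 37.5000
Σ(R_m − R̄_m)² = 155.8750  ⇒  Var(R_m) = 155.8750 / 5 = 31.1750
β = Cov / Var(R_m) = 37.5000 / 31.1750 = 1.2029

1.203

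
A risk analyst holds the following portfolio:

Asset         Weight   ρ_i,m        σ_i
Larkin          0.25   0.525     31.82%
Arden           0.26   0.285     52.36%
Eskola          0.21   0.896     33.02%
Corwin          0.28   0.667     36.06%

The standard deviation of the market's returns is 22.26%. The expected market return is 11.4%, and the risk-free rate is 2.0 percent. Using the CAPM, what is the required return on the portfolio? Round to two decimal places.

β_Larkin = 0.525 × 31.82% / 22.26% = 0.7505
β_Arden = 0.285 × 52.36% / 22.26% = 0.6704
β_Eskola = 0.896 × 33.02% / 22.26% = 1.3291
β_Corwin = 0.667 × 36.06% / 22.26% = 1.0805
β_P = Σ w_i β_i = 0.25×0.7505 + 0.26×0.6704 + 0.21×1.3291 + 0.28×1.0805 = 0.9436
MRP = 11.4% − 2.0% = 9.40%
E(R_P) = R_f + β_P × MRP = 2.0% + 0.9436 × 9.4% = 10.87%

10.87%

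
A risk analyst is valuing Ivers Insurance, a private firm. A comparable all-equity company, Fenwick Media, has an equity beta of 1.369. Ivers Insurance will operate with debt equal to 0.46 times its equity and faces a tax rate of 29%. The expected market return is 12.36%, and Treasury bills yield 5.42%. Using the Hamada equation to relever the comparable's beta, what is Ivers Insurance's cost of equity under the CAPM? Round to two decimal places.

β_L = β_U × [1 + (1 − t)(D/E)] = 1.369 × [1 + (1 − 0.29) × 0.46]
    = 1.369 × [1 + 0.71 × 0.46] = 1.369 × 1.3266 = 1.8161
MRP = 12.36% − 5.42% = 6.94%
E(R) = R_f + β_L × MRP = 5.42% + 1.8161 × 6.94% = 18.02%

18.02%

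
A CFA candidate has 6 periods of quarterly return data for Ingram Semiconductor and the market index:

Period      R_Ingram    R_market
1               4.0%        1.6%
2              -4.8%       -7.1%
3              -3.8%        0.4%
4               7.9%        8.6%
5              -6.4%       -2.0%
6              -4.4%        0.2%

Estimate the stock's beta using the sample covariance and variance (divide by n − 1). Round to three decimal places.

0.926

Mean R_i = (4.0 − 4.8 − 3.8 + 7.9 − 6.4 − 4.4) / 6 = -1.2500%
Mean R_m = (1.6 − 7.1 + 0.4 + 8.6 − 2.0 + 0.2) / 6 = 0.2833%
Σ(R_i − R̄_i)(R_m − R̄_m) = 120.9450  ⇒  Cov = 120.9450 / 5 = 24.1890
Σ(R_m − R̄_m)² = 130.6483  ⇒  Var(R_m) = 130.6483 / 5 = 26.1297
β = Cov / Var(R_m) = 24.1890 / 26.1297 = 0.9257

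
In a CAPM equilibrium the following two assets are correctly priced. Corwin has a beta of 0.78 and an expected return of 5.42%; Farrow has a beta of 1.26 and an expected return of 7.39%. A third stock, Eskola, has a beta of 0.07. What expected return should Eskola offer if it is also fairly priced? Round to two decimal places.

MRP (SML slope) = (7.39% − 5.42%) / (1.26 − 0.78) = 1.97% / 0.48 = 4.1042%
R_f (intercept) = 5.42% − 0.78 × 4.1042% = 2.2187%
E(R_Eskola) = R_f + β × MRP = 2.2187% + 0.07 × 4.1042% = 2.51%

2.51%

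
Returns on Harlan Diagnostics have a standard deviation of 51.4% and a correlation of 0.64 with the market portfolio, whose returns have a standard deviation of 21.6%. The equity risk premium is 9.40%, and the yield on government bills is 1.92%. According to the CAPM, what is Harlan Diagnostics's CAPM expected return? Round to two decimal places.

16.24%

β = ρ × σ_i / σ_m = 0.64 × 51.4% / 21.6% = 1.5230
E(R) = 1.92% + 1.5230 × 9.40% = 16.24%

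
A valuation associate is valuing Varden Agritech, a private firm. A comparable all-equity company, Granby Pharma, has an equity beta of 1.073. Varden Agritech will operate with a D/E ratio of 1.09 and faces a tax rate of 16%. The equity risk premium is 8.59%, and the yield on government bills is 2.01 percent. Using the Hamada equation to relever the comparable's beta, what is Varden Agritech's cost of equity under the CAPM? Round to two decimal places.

β_L = β_U × [1 + (1 − t)(D/E)] = 1.073 × [1 + (1 − 0.16) × 1.09]
    = 1.073 × [1 + 0.84 × 1.09] = 1.073 × 1.9156 = 2.0554
E(R) = R_f + β_L × MRP = 2.01% + 2.0554 × 8.59% = 19.67%

19.67%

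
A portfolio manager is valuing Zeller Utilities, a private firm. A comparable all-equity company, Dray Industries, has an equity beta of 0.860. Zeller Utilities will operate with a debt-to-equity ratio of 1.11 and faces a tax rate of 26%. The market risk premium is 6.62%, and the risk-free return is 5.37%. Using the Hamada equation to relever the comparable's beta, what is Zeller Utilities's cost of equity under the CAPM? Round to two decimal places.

15.74%

β_L = β_U × [1 + (1 − t)(D/E)] = 0.860 × [1 + (1 − 0.26) × 1.11]
    = 0.860 × [1 + 0.74 × 1.11] = 0.860 × 1.8214 = 1.5664
E(R) = R_f + β_L × MRP = 5.37% + 1.5664 × 6.62% = 15.74%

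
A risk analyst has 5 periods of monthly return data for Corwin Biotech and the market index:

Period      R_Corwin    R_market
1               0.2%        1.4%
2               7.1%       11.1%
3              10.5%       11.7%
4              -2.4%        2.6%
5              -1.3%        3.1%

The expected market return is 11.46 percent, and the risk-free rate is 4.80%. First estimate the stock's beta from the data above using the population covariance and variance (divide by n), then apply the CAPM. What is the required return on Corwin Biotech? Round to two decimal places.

Mean R_i = (0.2 + 7.1 + 10.5 − 2.4 − 1.3) / 5 = 2.8200%
Mean R_m = (1.4 + 11.1 + 11.7 + 2.6 + 3.1) / 5 = 5.9800%
Σ(R_i − R̄_i)(R_m − R̄_m) = 107.3520  ⇒  Cov = 107.3520 / 5 = 21.4704
Σ(R_m − R̄_m)² = 99.6280  ⇒  Var(R_m) = 99.6280 / 5 = 19.9256
β = Cov / Var(R_m) = 21.4704 / 19.9256 = 1.0775
MRP = 11.46% − 4.80% = 6.66%
E(R) = R_f + β × MRP = 4.80% + 1.0775 × 6.66% = 11.98%

11.98%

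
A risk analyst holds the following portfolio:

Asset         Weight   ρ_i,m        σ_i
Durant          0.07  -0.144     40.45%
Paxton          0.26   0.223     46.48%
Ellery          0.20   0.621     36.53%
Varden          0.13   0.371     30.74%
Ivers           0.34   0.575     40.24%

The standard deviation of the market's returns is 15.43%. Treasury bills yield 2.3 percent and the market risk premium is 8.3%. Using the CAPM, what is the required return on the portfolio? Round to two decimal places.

β_Durant = -0.144 × 40.45% / 15.43% = -0.3775
β_Paxton = 0.223 × 46.48% / 15.43% = 0.6717
β_Ellery = 0.621 × 36.53% / 15.43% = 1.4702
β_Varden = 0.371 × 30.74% / 15.43% = 0.7391
β_Ivers = 0.575 × 40.24% / 15.43% = 1.4995
β_P = Σ w_i β_i = 0.07×-0.3775 + 0.26×0.6717 + 0.20×1.4702 + 0.13×0.7391 + 0.34×1.4995 = 1.0482
E(R_P) = R_f + β_P × MRP = 2.3% + 1.0482 × 8.3% = 11.00%

11.00%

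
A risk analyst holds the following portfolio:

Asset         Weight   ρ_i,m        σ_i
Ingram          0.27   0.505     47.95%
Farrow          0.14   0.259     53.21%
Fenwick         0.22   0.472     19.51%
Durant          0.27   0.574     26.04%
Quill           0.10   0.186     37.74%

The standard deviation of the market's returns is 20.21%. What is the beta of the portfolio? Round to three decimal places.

β_Ingram = 0.505 × 47.95% / 20.21% = 1.1982
β_Farrow = 0.259 × 53.21% / 20.21% = 0.6819
β_Fenwick = 0.472 × 19.51% / 20.21% = 0.4557
β_Durant = 0.574 × 26.04% / 20.21% = 0.7396
β_Quill = 0.186 × 37.74% / 20.21% = 0.3473
β_P = Σ w_i β_i = 0.27×1.1982 + 0.14×0.6819 + 0.22×0.4557 + 0.27×0.7396 + 0.10×0.3473 = 0.7537

0.754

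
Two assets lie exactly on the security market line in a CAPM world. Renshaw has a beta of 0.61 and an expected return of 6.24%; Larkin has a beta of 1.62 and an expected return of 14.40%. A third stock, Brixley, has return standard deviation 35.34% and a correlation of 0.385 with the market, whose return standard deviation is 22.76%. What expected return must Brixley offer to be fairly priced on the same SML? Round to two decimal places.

6.14%

MRP = (14.40% − 6.24%) / (1.62 − 0.61) = 8.0792%
R_f = 6.24% − 0.61 × 8.0792% = 1.3117%
β_Brixley = ρ·σ_i/σ_m = 0.385 × 35.34 / 22.76 = 0.5978
E(R_Brixley) = R_f + β × MRP = 1.3117% + 0.5978 × 8.0792% = 6.14%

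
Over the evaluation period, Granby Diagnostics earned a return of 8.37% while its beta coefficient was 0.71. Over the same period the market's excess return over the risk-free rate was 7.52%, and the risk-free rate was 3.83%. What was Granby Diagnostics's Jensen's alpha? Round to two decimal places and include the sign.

-0.80%

CAPM benchmark = R_f + β(R_m − R_f) = 3.83% + 0.71 × 7.52% = 9.1692%
α = actual − benchmark = 8.37% − 9.1692% = -0.80%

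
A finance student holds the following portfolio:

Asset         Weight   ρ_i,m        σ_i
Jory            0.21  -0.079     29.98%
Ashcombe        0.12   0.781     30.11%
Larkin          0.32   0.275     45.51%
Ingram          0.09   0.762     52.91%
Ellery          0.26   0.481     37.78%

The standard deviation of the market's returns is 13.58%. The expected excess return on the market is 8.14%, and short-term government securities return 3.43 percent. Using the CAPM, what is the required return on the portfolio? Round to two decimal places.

12.23%

β_Jory = -0.079 × 29.98% / 13.58% = -0.1744
β_Ashcombe = 0.781 × 30.11% / 13.58% = 1.7317
β_Larkin = 0.275 × 45.51% / 13.58% = 0.9216
β_Ingram = 0.762 × 52.91% / 13.58% = 2.9689
β_Ellery = 0.481 × 37.78% / 13.58% = 1.3382
β_P = Σ w_i β_i = 0.21×-0.1744 + 0.12×1.7317 + 0.32×0.9216 + 0.09×2.9689 + 0.26×1.3382 = 1.0812
E(R_P) = R_f + β_P × MRP = 3.43% + 1.0812 × 8.14% = 12.23%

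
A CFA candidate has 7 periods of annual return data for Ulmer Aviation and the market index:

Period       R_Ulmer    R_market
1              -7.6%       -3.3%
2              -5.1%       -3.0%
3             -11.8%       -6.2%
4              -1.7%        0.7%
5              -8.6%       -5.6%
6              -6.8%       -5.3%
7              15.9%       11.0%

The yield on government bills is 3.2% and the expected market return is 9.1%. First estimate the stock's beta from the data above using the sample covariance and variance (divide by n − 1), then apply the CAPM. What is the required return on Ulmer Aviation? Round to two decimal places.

12.02%

Mean R_i = (-7.6 − 5.1 − 11.8 − 1.7 − 8.6 − 6.8 + 15.9) / 7 = -3.6714%
Mean R_m = (-3.3 − 3.0 − 6.2 + 0.7 − 5.6 − 5.3 + 11.0) / 7 = -1.6714%
Σ(R_i − R̄_i)(R_m − R̄_m) = 328.4943  ⇒  Cov = 328.4943 / 6 = 54.7491
Σ(R_m − R̄_m)² = 219.7143  ⇒  Var(R_m) = 219.7143 / 6 = 36.6191
β = Cov / Var(R_m) = 54.7491 / 36.6191 = 1.4951
MRP = 9.1% − 3.2% = 5.90%
E(R) = R_f + β × MRP = 3.2% + 1.4951 × 5.9% = 12.02%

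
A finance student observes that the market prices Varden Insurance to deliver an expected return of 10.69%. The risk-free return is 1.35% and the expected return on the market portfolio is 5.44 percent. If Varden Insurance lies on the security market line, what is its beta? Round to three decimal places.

MRP = 5.44% − 1.35% = 4.09%
β = (E(R) − R_f) / MRP = (10.69% − 1.35%) / 4.09% = 9.34% / 4.09% = 2.284

2.284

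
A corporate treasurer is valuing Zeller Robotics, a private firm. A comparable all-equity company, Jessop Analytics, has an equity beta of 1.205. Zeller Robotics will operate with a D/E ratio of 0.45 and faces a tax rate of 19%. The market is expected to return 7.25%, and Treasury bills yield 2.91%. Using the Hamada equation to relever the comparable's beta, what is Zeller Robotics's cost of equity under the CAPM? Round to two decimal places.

10.05%

β_L = β_U × [1 + (1 − t)(D/E)] = 1.205 × [1 + (1 − 0.19) × 0.45]
    = 1.205 × [1 + 0.81 × 0.45] = 1.205 × 1.3645 = 1.6442
MRP = 7.25% − 2.91% = 4.34%
E(R) = R_f + β_L × MRP = 2.91% + 1.6442 × 4.34% = 10.05%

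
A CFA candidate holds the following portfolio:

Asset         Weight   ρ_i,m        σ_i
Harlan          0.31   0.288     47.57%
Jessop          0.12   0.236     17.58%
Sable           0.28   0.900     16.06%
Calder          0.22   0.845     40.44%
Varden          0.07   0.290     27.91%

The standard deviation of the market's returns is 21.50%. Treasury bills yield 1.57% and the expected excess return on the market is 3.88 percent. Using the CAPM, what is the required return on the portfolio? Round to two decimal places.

β_Harlan = 0.288 × 47.57% / 21.50% = 0.6372
β_Jessop = 0.236 × 17.58% / 21.50% = 0.1930
β_Sable = 0.900 × 16.06% / 21.50% = 0.6723
β_Calder = 0.845 × 40.44% / 21.50% = 1.5894
β_Varden = 0.290 × 27.91% / 21.50% = 0.3765
β_P = Σ w_i β_i = 0.31×0.6372 + 0.12×0.1930 + 0.28×0.6723 + 0.22×1.5894 + 0.07×0.3765 = 0.7850
E(R_P) = R_f + β_P × MRP = 1.57% + 0.7850 × 3.88% = 4.62%

4.62%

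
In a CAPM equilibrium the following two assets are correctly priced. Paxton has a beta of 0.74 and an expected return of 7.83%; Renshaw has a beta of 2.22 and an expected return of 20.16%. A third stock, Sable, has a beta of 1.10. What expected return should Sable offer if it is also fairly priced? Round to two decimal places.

10.83%

MRP (SML slope) = (20.16% − 7.83%) / (2.22 − 0.74) = 12.33% / 1.48 = 8.3311%
R_f (intercept) = 7.83% − 0.74 × 8.3311% = 1.6650%
E(R_Sable) = R_f + β × MRP = 1.6650% + 1.10 × 8.3311% = 10.83%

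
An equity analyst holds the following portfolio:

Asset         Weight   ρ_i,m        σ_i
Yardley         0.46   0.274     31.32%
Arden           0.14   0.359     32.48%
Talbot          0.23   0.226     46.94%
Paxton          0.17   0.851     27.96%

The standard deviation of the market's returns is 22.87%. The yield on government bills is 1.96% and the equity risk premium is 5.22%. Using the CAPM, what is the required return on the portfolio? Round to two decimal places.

4.71%

β_Yardley = 0.274 × 31.32% / 22.87% = 0.3752
β_Arden = 0.359 × 32.48% / 22.87% = 0.5099
β_Talbot = 0.226 × 46.94% / 22.87% = 0.4639
β_Paxton = 0.851 × 27.96% / 22.87% = 1.0404
β_P = Σ w_i β_i = 0.46×0.3752 + 0.14×0.5099 + 0.23×0.4639 + 0.17×1.0404 = 0.5275
E(R_P) = R_f + β_P × MRP = 1.96% + 0.5275 × 5.22% = 4.71%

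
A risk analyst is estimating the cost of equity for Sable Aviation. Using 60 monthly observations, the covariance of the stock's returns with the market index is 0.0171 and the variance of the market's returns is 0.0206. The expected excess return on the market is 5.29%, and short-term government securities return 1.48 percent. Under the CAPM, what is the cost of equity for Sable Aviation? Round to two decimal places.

5.87%

β = Cov(R_i, R_m) / Var(R_m) = 0.0171 / 0.0206 = 0.8301
E(R) = R_f + β × MRP = 1.48% + 0.8301 × 5.29% = 5.87%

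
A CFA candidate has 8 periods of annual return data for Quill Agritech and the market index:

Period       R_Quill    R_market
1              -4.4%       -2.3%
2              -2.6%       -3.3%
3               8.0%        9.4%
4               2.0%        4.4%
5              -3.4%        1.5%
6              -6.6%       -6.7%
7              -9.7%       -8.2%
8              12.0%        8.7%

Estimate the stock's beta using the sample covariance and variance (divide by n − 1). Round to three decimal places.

1.049

Mean R_i = (-4.4 − 2.6 + 8.0 + 2.0 − 3.4 − 6.6 − 9.7 + 12.0) / 8 = -0.5875%
Mean R_m = (-2.3 − 3.3 + 9.4 + 4.4 + 1.5 − 6.7 − 8.2 + 8.7) / 8 = 0.4375%
Σ(R_i − R̄_i)(R_m − R̄_m) = 327.8163  ⇒  Cov = 327.8163 / 7 = 46.8309
Σ(R_m − R̄_m)² = 312.4388  ⇒  Var(R_m) = 312.4388 / 7 = 44.6341
β = Cov / Var(R_m) = 46.8309 / 44.6341 = 1.0492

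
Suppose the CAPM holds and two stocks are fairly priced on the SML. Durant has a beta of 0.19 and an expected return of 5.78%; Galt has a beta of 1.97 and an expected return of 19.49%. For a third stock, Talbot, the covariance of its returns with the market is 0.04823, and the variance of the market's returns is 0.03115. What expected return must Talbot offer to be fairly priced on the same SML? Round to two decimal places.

MRP = (19.49% − 5.78%) / (1.97 − 0.19) = 7.7022%
R_f = 5.78% − 0.19 × 7.7022% = 4.3166%
β_Talbot = Cov / Var(R_m) = 0.04823 / 0.03115 = 1.5483
E(R_Talbot) = R_f + β × MRP = 4.3166% + 1.5483 × 7.7022% = 16.24%

16.24%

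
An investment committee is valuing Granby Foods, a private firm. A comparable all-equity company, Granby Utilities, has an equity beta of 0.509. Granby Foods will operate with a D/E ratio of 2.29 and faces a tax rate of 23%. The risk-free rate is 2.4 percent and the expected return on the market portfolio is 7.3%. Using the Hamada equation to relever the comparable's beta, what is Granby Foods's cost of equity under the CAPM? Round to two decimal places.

9.29%

β_L = β_U × [1 + (1 − t)(D/E)] = 0.509 × [1 + (1 − 0.23) × 2.29]
    = 0.509 × [1 + 0.77 × 2.29] = 0.509 × 2.7633 = 1.4065
MRP = 7.3% − 2.4% = 4.90%
E(R) = R_f + β_L × MRP = 2.4% + 1.4065 × 4.9% = 9.29%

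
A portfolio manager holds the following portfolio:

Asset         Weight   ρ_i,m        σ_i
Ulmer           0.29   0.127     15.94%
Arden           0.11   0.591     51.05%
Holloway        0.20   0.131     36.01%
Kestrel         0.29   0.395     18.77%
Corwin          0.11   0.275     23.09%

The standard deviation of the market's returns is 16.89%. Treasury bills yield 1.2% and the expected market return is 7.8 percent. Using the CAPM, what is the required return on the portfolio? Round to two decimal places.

β_Ulmer = 0.127 × 15.94% / 16.89% = 0.1199
β_Arden = 0.591 × 51.05% / 16.89% = 1.7863
β_Holloway = 0.131 × 36.01% / 16.89% = 0.2793
β_Kestrel = 0.395 × 18.77% / 16.89% = 0.4390
β_Corwin = 0.275 × 23.09% / 16.89% = 0.3759
β_P = Σ w_i β_i = 0.29×0.1199 + 0.11×1.7863 + 0.20×0.2793 + 0.29×0.4390 + 0.11×0.3759 = 0.4558
MRP = 7.8% − 1.2% = 6.60%
E(R_P) = R_f + β_P × MRP = 1.2% + 0.4558 × 6.6% = 4.21%

4.21%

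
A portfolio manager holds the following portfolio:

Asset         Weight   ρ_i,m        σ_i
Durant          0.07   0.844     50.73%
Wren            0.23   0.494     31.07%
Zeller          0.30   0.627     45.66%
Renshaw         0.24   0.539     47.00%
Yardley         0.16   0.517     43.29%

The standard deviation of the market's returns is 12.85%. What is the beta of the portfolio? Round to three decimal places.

1.928

β_Durant = 0.844 × 50.73% / 12.85% = 3.3320
β_Wren = 0.494 × 31.07% / 12.85% = 1.1944
β_Zeller = 0.627 × 45.66% / 12.85% = 2.2279
β_Renshaw = 0.539 × 47.00% / 12.85% = 1.9714
β_Yardley = 0.517 × 43.29% / 12.85% = 1.7417
β_P = Σ w_i β_i = 0.07×3.3320 + 0.23×1.1944 + 0.30×2.2279 + 0.24×1.9714 + 0.16×1.7417 = 1.9281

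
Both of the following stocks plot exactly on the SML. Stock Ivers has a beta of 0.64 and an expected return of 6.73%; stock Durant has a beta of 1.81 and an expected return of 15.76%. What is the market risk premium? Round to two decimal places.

Both satisfy E(R) = R_f + β·MRP, so the slope of the SML is
MRP = (15.76% − 6.73%) / (1.81 − 0.64) = 9.03% / 1.17 = 7.7179%

7.72%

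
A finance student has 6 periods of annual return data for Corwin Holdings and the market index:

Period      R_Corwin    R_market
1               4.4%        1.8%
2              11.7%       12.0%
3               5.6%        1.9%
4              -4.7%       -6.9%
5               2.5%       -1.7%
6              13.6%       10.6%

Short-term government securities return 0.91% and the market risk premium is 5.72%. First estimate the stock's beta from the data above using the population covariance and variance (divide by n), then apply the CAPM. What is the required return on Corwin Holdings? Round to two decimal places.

Mean R_i = (4.4 + 11.7 + 5.6 − 4.7 + 2.5 + 13.6) / 6 = 5.5167%
Mean R_m = (1.8 + 12.0 + 1.9 − 6.9 − 1.7 + 10.6) / 6 = 2.9500%
Σ(R_i − R̄_i)(R_m − R̄_m) = 233.6550  ⇒  Cov = 233.6550 / 6 = 38.9425
Σ(R_m − R̄_m)² = 261.4950  ⇒  Var(R_m) = 261.4950 / 6 = 43.5825
β = Cov / Var(R_m) = 38.9425 / 43.5825 = 0.8935
E(R) = R_f + β × MRP = 0.91% + 0.8935 × 5.72% = 6.02%

6.02%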